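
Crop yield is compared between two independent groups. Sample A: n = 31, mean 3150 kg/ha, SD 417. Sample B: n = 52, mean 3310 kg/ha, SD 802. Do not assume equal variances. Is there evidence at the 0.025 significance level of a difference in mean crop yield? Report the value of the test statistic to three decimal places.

-1.193

Let group 1 = sample A, group 2 = sample B. H0: μ_1 = μ_2; H1: μ_1 ≠ μ_2 (Welch's two-sample t-test, two-sided).
t = (x̄_1 − x̄_2)/√(s_1²/n_1 + s_2²/n_2) = (3150 − 3310)/√(417²/31 + 802²/52) = -1.193
Welch–Satterthwaite df ≈ 79.83
Two-sided p-value ≈ 0.2363
Since p ≈ 0.2363 > α = 0.025, fail to reject H0; the evidence is not statistically significant.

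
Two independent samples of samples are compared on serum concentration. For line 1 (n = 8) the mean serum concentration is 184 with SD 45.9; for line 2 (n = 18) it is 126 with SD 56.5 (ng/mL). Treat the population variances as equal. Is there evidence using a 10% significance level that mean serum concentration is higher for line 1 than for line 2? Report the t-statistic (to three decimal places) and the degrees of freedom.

t = 2.545, df = 24

Let group 1 = line 1, group 2 = line 2. H0: μ_1 = μ_2; H1: μ_1 > μ_2 (two-sample pooled-variance t-test, right-tailed).
s_p² = [(8−1)·45.9² + (18−1)·56.5²]/(8+18−2) = 2875.66
t = (184 − 126)/√[2875.66·(1/8 + 1/18)] = 2.545
df = n₁ + n₂ − 2 = 24
p-value = P(T ≥ 2.545) ≈ 0.009
Since p ≈ 0.009 < α = 0.1, reject H0; the data support H1.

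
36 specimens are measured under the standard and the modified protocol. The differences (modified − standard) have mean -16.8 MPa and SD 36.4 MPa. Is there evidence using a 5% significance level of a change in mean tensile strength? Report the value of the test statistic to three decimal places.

-2.769

H0: μ_d = 0; H1: μ_d ≠ 0 (paired t-test on the differences, two-sided).
t = d̄/(s_d/√n) = -16.8/(36.4/√36) = -2.769
df = n − 1 = 35
Two-sided p-value ≈ 0.009
Since p ≈ 0.009 < α = 0.05, reject H0; the evidence is statistically significant.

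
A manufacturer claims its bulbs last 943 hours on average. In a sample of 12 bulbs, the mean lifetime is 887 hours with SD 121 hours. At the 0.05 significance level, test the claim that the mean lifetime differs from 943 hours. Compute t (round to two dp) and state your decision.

t = -1.60; fail to reject H0

H0: μ = 943; H1: μ ≠ 943 (one-sample t-test, two-sided).
t = (x̄ − μ₀)/(s/√n) = (887 − 943)/(121/√12) = -1.60
df = n − 1 = 11
Two-sided p-value ≈ 0.1372
Since p ≈ 0.1372 > α = 0.05, fail to reject H0; the evidence is not statistically significant.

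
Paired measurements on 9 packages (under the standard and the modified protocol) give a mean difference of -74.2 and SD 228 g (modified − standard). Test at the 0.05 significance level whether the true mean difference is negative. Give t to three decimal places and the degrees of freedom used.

t = -0.976, df = 8

H0: μ_d = 0; H1: μ_d < 0 (paired t-test on the differences, left-tailed).
t = d̄/(s_d/√n) = -74.2/(228/√9) = -0.976
df = n − 1 = 8
p-value = P(T ≤ -0.976) ≈ 0.1788
Since p ≈ 0.1788 > α = 0.05, fail to reject H0; the data do not provide sufficient evidence against H0.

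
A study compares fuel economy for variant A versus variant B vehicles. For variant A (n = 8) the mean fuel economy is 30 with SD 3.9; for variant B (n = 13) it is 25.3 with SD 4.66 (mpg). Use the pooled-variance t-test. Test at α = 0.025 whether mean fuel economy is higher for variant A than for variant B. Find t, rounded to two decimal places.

Let group 1 = variant A, group 2 = variant B. H0: μ_1 = μ_2; H1: μ_1 > μ_2 (two-sample pooled-variance t-test, right-tailed).
s_p² = [(8−1)·3.9² + (13−1)·4.66²]/(8+13−2) = 19.3188
t = (30 − 25.3)/√[19.3188·(1/8 + 1/13)] = 2.38
df = n₁ + n₂ − 2 = 19
p-value = P(T ≥ 2.38) ≈ 0.0140
Since p ≈ 0.0140 < α = 0.025, reject H0; the data support H1.

2.38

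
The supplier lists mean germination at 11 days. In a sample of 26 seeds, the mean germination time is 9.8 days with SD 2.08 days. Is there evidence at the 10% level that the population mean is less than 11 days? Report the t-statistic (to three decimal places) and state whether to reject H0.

H0: μ = 11; H1: μ < 11 (one-sample t-test, left-tailed).
t = (x̄ − μ₀)/(s/√n) = (9.8 − 11)/(2.08/√26) = -2.942
df = n − 1 = 25
p-value = P(T ≤ -2.942) ≈ 0.003
Since p ≈ 0.003 < α = 0.1, reject H0; the evidence is statistically significant.

t = -2.942; reject H0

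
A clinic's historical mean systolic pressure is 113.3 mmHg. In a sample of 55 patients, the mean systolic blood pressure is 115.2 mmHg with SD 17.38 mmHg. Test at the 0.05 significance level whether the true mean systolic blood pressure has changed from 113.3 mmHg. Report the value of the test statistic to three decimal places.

H0: μ = 113.3; H1: μ ≠ 113.3 (one-sample t-test, two-sided).
t = (x̄ − μ₀)/(s/√n) = (115.2 − 113.3)/(17.38/√55) = 0.811
df = n − 1 = 54
Two-sided p-value ≈ 0.4211
Since p ≈ 0.4211 > α = 0.05, fail to reject H0; the data do not provide sufficient evidence against H0.

0.811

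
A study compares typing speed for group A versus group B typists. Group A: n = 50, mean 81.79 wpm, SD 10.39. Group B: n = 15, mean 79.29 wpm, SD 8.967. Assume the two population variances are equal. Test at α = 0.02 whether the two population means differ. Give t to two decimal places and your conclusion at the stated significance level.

Let group 1 = group A, group 2 = group B. H0: μ_1 = μ_2; H1: μ_1 ≠ μ_2 (two-sample pooled-variance t-test, two-sided).
s_p² = [(50−1)·10.39² + (15−1)·8.967²]/(50+15−2) = 101.831
t = (81.79 − 79.29)/√[101.831·(1/50 + 1/15)] = 0.84
df = n₁ + n₂ − 2 = 63
Two-sided p-value ≈ 0.4032
Since p ≈ 0.4032 > α = 0.02, fail to reject H0; the data do not provide sufficient evidence against H0.

t = 0.84; fail to reject H0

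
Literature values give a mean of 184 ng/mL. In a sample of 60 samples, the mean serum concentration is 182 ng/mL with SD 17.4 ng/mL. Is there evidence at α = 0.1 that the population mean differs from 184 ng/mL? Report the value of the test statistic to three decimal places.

H0: μ = 184; H1: μ ≠ 184 (one-sample t-test, two-sided).
t = (x̄ − μ₀)/(s/√n) = (182 − 184)/(17.4/√60) = -0.890
df = n − 1 = 59
Two-sided p-value ≈ 0.377
Since p ≈ 0.377 > α = 0.1, fail to reject H0; the data do not provide sufficient evidence against H0.

-0.890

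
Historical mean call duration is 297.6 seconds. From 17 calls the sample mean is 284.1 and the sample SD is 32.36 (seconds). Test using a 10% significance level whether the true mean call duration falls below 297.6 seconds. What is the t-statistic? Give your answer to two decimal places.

-1.72

H0: μ = 297.6; H1: μ < 297.6 (one-sample t-test, left-tailed).
t = (x̄ − μ₀)/(s/√n) = (284.1 − 297.6)/(32.36/√17) = -1.72
df = n − 1 = 16
p-value = P(T ≤ -1.72) ≈ 0.0523
Since p ≈ 0.0523 < α = 0.1, reject H0; the data support H1.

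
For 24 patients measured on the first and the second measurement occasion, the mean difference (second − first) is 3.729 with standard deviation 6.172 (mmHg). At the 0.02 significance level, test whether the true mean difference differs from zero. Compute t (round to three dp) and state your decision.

H0: μ_d = 0; H1: μ_d ≠ 0 (paired t-test on the differences, two-sided).
t = d̄/(s_d/√n) = 3.729/(6.172/√24) = 2.960
df = n − 1 = 23
Two-sided p-value ≈ 0.0070
Since p ≈ 0.0070 < α = 0.02, reject H0; the data support H1.

t = 2.960; reject H0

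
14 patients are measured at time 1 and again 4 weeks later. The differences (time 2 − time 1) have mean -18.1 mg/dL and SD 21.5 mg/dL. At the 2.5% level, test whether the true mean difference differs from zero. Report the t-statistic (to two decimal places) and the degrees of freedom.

H0: μ_d = 0; H1: μ_d ≠ 0 (paired t-test on the differences, two-sided).
t = d̄/(s_d/√n) = -18.1/(21.5/√14) = -3.15
df = n − 1 = 13
Two-sided p-value ≈ 0.008
Since p ≈ 0.008 < α = 0.025, reject H0; the evidence is statistically significant.

t = -3.15, df = 13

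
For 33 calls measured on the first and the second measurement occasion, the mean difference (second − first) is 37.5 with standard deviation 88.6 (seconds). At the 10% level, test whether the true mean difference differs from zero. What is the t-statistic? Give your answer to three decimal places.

H0: μ_d = 0; H1: μ_d ≠ 0 (paired t-test on the differences, two-sided).
t = d̄/(s_d/√n) = 37.5/(88.6/√33) = 2.431
df = n − 1 = 32
Two-sided p-value ≈ 0.021
Since p ≈ 0.021 < α = 0.1, reject H0; the evidence is statistically significant.

2.431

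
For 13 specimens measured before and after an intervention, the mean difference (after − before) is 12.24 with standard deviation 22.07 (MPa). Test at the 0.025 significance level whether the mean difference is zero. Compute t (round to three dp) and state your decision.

t = 2.000; fail to reject H0

H0: μ_d = 0; H1: μ_d ≠ 0 (paired t-test on the differences, two-sided).
t = d̄/(s_d/√n) = 12.24/(22.07/√13) = 2.000
df = n − 1 = 12
Two-sided p-value ≈ 0.0687
Since p ≈ 0.0687 > α = 0.025, fail to reject H0; the data do not provide sufficient evidence against H0.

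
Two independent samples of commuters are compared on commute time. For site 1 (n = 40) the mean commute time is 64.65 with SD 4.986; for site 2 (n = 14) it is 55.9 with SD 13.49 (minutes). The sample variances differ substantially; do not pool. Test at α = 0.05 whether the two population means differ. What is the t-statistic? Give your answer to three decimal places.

2.371

Let group 1 = site 1, group 2 = site 2. H0: μ_1 = μ_2; H1: μ_1 ≠ μ_2 (Welch's two-sample t-test, two-sided).
t = (x̄_1 − x̄_2)/√(s_1²/n_1 + s_2²/n_2) = (64.65 − 55.9)/√(4.986²/40 + 13.49²/14) = 2.371
Welch–Satterthwaite df ≈ 14.26
Two-sided p-value ≈ 0.0323
Since p ≈ 0.0323 < α = 0.05, reject H0; the evidence is statistically significant.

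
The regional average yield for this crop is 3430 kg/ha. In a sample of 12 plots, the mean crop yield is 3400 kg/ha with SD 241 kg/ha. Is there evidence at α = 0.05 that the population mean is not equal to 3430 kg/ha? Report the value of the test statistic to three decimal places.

H0: μ = 3430; H1: μ ≠ 3430 (one-sample t-test, two-sided).
t = (x̄ − μ₀)/(s/√n) = (3400 − 3430)/(241/√12) = -0.431
df = n − 1 = 11
Two-sided p-value ≈ 0.6746
Since p ≈ 0.6746 > α = 0.05, fail to reject H0; the data do not provide sufficient evidence against H0.

-0.431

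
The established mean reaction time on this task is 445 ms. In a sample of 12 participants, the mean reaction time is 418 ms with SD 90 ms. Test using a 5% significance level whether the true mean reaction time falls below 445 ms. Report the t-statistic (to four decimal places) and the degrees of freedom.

t = -1.0392, df = 11

H0: μ = 445; H1: μ < 445 (one-sample t-test, left-tailed).
t = (x̄ − μ₀)/(s/√n) = (418 − 445)/(90/√12) = -1.0392
df = n − 1 = 11
p-value = P(T ≤ -1.0392) ≈ 0.1605
Since p ≈ 0.1605 > α = 0.05, fail to reject H0; the evidence is not statistically significant.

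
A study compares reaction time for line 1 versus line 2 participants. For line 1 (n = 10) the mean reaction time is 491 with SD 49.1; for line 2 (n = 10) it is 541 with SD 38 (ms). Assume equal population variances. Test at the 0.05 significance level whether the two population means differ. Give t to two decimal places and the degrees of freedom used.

t = -2.55, df = 18

Let group 1 = line 1, group 2 = line 2. H0: μ_1 = μ_2; H1: μ_1 ≠ μ_2 (two-sample pooled-variance t-test, two-sided).
s_p² = [(10−1)·49.1² + (10−1)·38²]/(10+10−2) = 1927.4
t = (491 − 541)/√[1927.4·(1/10 + 1/10)] = -2.55
df = n₁ + n₂ − 2 = 18
Two-sided p-value ≈ 0.020
Since p ≈ 0.020 < α = 0.05, reject H0; the evidence is statistically significant.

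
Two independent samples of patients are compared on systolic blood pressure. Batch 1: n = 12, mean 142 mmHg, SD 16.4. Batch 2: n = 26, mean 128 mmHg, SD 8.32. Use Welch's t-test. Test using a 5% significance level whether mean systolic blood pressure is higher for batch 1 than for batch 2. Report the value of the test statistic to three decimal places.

2.796

Let group 1 = batch 1, group 2 = batch 2. H0: μ_1 = μ_2; H1: μ_1 > μ_2 (Welch's two-sample t-test, right-tailed).
t = (x̄_1 − x̄_2)/√(s_1²/n_1 + s_2²/n_2) = (142 − 128)/√(16.4²/12 + 8.32²/26) = 2.796
Welch–Satterthwaite df ≈ 13.68
p-value = P(T ≥ 2.796) ≈ 0.007
Since p ≈ 0.007 < α = 0.05, reject H0; the data support H1.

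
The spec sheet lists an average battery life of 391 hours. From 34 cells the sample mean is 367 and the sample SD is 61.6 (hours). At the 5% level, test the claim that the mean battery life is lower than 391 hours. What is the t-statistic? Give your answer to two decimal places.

-2.27

H0: μ = 391; H1: μ < 391 (one-sample t-test, left-tailed).
t = (x̄ − μ₀)/(s/√n) = (367 − 391)/(61.6/√34) = -2.27
df = n − 1 = 33
p-value = P(T ≤ -2.27) ≈ 0.015
Since p ≈ 0.015 < α = 0.05, reject H0; the evidence is statistically significant.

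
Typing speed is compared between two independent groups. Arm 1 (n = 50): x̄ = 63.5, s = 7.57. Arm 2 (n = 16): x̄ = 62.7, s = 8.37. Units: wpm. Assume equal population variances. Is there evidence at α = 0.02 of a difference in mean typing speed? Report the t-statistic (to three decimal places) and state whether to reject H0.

Let group 1 = arm 1, group 2 = arm 2. H0: μ_1 = μ_2; H1: μ_1 ≠ μ_2 (two-sample pooled-variance t-test, two-sided).
s_p² = [(50−1)·7.57² + (16−1)·8.37²]/(50+16−2) = 60.2936
t = (63.5 − 62.7)/√[60.2936·(1/50 + 1/16)] = 0.359
df = n₁ + n₂ − 2 = 64
Two-sided p-value ≈ 0.7210
Since p ≈ 0.7210 > α = 0.02, fail to reject H0; the data do not provide sufficient evidence against H0.

t = 0.359; fail to reject H0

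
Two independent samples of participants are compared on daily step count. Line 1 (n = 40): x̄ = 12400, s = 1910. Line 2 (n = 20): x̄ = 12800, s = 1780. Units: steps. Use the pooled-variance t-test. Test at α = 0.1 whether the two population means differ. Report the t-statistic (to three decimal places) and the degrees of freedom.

t = -0.782, df = 58

Let group 1 = line 1, group 2 = line 2. H0: μ_1 = μ_2; H1: μ_1 ≠ μ_2 (two-sample pooled-variance t-test, two-sided).
s_p² = [(40−1)·1910² + (20−1)·1780²]/(40+20−2) = 3490960
t = (12400 − 12800)/√[3490960·(1/40 + 1/20)] = -0.782
df = n₁ + n₂ − 2 = 58
Two-sided p-value ≈ 0.438
Since p ≈ 0.438 > α = 0.1, fail to reject H0; the data do not provide sufficient evidence against H0.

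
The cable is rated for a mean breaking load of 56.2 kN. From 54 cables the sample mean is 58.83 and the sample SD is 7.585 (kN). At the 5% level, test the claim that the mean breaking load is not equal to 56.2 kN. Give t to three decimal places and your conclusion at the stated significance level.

H0: μ = 56.2; H1: μ ≠ 56.2 (one-sample t-test, two-sided).
t = (x̄ − μ₀)/(s/√n) = (58.83 − 56.2)/(7.585/√54) = 2.548
df = n − 1 = 53
Two-sided p-value ≈ 0.014
Since p ≈ 0.014 < α = 0.05, reject H0; the evidence is statistically significant.

t = 2.548; reject H0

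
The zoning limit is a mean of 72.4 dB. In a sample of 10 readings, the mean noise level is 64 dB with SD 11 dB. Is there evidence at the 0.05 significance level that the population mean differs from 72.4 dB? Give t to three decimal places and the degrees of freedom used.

t = -2.415, df = 9

H0: μ = 72.4; H1: μ ≠ 72.4 (one-sample t-test, two-sided).
t = (x̄ − μ₀)/(s/√n) = (64 − 72.4)/(11/√10) = -2.415
df = n − 1 = 9
Two-sided p-value ≈ 0.0389
Since p ≈ 0.0389 < α = 0.05, reject H0; the data support H1.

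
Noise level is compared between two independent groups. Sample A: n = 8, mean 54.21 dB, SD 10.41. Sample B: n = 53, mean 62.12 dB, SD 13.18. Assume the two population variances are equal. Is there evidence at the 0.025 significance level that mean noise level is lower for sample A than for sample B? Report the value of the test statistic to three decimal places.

-1.619

Let group 1 = sample A, group 2 = sample B. H0: μ_1 = μ_2; H1: μ_1 < μ_2 (two-sample pooled-variance t-test, left-tailed).
s_p² = [(8−1)·10.41² + (53−1)·13.18²]/(8+53−2) = 165.96
t = (54.21 − 62.12)/√[165.96·(1/8 + 1/53)] = -1.619
df = n₁ + n₂ − 2 = 59
p-value = P(T ≤ -1.619) ≈ 0.0554
Since p ≈ 0.0554 > α = 0.025, fail to reject H0; the evidence is not statistically significant.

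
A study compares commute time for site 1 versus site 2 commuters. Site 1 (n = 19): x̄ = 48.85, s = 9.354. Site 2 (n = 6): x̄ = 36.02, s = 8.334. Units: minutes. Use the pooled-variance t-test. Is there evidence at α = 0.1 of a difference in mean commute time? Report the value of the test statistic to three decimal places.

2.997

Let group 1 = site 1, group 2 = site 2. H0: μ_1 = μ_2; H1: μ_1 ≠ μ_2 (two-sample pooled-variance t-test, two-sided).
s_p² = [(19−1)·9.354² + (6−1)·8.334²]/(19+6−2) = 83.5752
t = (48.85 − 36.02)/√[83.5752·(1/19 + 1/6)] = 2.997
df = n₁ + n₂ − 2 = 23
Two-sided p-value ≈ 0.0064
Since p ≈ 0.0064 < α = 0.1, reject H0; the data support H1.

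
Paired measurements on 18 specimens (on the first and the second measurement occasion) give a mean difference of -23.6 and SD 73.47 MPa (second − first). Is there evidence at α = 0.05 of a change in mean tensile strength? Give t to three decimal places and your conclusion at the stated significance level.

H0: μ_d = 0; H1: μ_d ≠ 0 (paired t-test on the differences, two-sided).
t = d̄/(s_d/√n) = -23.6/(73.47/√18) = -1.363
df = n − 1 = 17
Two-sided p-value ≈ 0.1907
Since p ≈ 0.1907 > α = 0.05, fail to reject H0; the evidence is not statistically significant.

t = -1.363; fail to reject H0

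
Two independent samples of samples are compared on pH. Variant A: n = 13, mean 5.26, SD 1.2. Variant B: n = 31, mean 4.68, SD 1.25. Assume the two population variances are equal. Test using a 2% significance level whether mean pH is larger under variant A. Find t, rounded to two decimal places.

Let group 1 = variant A, group 2 = variant B. H0: μ_1 = μ_2; H1: μ_1 > μ_2 (two-sample pooled-variance t-test, right-tailed).
s_p² = [(13−1)·1.2² + (31−1)·1.25²]/(13+31−2) = 1.5275
t = (5.26 − 4.68)/√[1.5275·(1/13 + 1/31)] = 1.42
df = n₁ + n₂ − 2 = 42
p-value = P(T ≥ 1.42) ≈ 0.0815
Since p ≈ 0.0815 > α = 0.02, fail to reject H0; the evidence is not statistically significant.

1.42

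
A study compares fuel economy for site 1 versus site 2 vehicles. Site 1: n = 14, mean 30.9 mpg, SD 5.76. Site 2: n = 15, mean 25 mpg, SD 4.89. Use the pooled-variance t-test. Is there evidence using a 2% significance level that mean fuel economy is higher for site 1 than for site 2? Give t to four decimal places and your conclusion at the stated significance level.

t = 2.9806; reject H0

Let group 1 = site 1, group 2 = site 2. H0: μ_1 = μ_2; H1: μ_1 > μ_2 (two-sample pooled-variance t-test, right-tailed).
s_p² = [(14−1)·5.76² + (15−1)·4.89²]/(14+15−2) = 28.3733
t = (30.9 − 25)/√[28.3733·(1/14 + 1/15)] = 2.9806
df = n₁ + n₂ − 2 = 27
p-value = P(T ≥ 2.9806) ≈ 0.0030
Since p ≈ 0.0030 < α = 0.02, reject H0; the evidence is statistically significant.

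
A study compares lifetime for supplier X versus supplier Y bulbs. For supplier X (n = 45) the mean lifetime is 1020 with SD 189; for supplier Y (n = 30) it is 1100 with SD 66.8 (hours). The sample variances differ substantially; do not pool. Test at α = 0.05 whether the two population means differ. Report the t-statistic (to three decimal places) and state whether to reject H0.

Let group 1 = supplier X, group 2 = supplier Y. H0: μ_1 = μ_2; H1: μ_1 ≠ μ_2 (Welch's two-sample t-test, two-sided).
t = (x̄_1 − x̄_2)/√(s_1²/n_1 + s_2²/n_2) = (1020 − 1100)/√(189²/45 + 66.8²/30) = -2.606
Welch–Satterthwaite df ≈ 58.90
Two-sided p-value ≈ 0.0116
Since p ≈ 0.0116 < α = 0.05, reject H0; the evidence is statistically significant.

t = -2.606; reject H0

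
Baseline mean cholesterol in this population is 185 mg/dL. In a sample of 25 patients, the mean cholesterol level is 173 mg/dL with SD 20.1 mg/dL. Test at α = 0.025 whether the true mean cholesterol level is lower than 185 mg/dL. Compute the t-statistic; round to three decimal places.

H0: μ = 185; H1: μ < 185 (one-sample t-test, left-tailed).
t = (x̄ − μ₀)/(s/√n) = (173 − 185)/(20.1/√25) = -2.985
df = n − 1 = 24
p-value = P(T ≤ -2.985) ≈ 0.003
Since p ≈ 0.003 < α = 0.025, reject H0; the data support H1.

-2.985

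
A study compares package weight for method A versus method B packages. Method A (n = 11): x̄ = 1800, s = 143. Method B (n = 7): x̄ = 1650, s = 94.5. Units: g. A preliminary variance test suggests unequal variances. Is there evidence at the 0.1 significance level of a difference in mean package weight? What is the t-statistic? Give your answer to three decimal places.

2.679

Let group 1 = method A, group 2 = method B. H0: μ_1 = μ_2; H1: μ_1 ≠ μ_2 (Welch's two-sample t-test, two-sided).
t = (x̄_1 − x̄_2)/√(s_1²/n_1 + s_2²/n_2) = (1800 − 1650)/√(143²/11 + 94.5²/7) = 2.679
Welch–Satterthwaite df ≈ 15.93
Two-sided p-value ≈ 0.0165
Since p ≈ 0.0165 < α = 0.1, reject H0; the evidence is statistically significant.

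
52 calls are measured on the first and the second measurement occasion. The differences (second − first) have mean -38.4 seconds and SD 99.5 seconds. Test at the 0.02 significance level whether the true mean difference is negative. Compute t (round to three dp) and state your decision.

t = -2.783; reject H0

H0: μ_d = 0; H1: μ_d < 0 (paired t-test on the differences, left-tailed).
t = d̄/(s_d/√n) = -38.4/(99.5/√52) = -2.783
df = n − 1 = 51
p-value = P(T ≤ -2.783) ≈ 0.004
Since p ≈ 0.004 < α = 0.02, reject H0; the data support H1.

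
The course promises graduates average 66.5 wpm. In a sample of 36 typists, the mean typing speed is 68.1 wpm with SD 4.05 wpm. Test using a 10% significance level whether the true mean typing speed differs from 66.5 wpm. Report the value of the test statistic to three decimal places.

H0: μ = 66.5; H1: μ ≠ 66.5 (one-sample t-test, two-sided).
t = (x̄ − μ₀)/(s/√n) = (68.1 − 66.5)/(4.05/√36) = 2.370
df = n − 1 = 35
Two-sided p-value ≈ 0.0234
Since p ≈ 0.0234 < α = 0.1, reject H0; the evidence is statistically significant.

2.370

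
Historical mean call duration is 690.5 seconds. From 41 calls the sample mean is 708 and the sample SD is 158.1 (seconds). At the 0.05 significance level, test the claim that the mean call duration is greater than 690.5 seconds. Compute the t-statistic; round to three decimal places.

0.709

H0: μ = 690.5; H1: μ > 690.5 (one-sample t-test, right-tailed).
t = (x̄ − μ₀)/(s/√n) = (708 − 690.5)/(158.1/√41) = 0.709
df = n − 1 = 40
p-value = P(T ≥ 0.709) ≈ 0.241
Since p ≈ 0.241 > α = 0.05, fail to reject H0; the evidence is not statistically significant.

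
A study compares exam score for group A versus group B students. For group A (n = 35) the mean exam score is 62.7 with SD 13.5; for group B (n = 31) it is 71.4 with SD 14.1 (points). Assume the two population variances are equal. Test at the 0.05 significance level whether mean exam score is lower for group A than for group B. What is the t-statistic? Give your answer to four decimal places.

-2.5590

Let group 1 = group A, group 2 = group B. H0: μ_1 = μ_2; H1: μ_1 < μ_2 (two-sample pooled-variance t-test, left-tailed).
s_p² = [(35−1)·13.5² + (31−1)·14.1²]/(35+31−2) = 190.012
t = (62.7 − 71.4)/√[190.012·(1/35 + 1/31)] = -2.5590
df = n₁ + n₂ − 2 = 64
p-value = P(T ≤ -2.5590) ≈ 0.0064
Since p ≈ 0.0064 < α = 0.05, reject H0; the data support H1.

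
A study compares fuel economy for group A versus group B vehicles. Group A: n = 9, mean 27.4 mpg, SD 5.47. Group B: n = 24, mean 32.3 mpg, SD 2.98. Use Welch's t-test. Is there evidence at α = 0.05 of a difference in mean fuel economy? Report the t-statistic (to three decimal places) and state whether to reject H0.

t = -2.549; reject H0

Let group 1 = group A, group 2 = group B. H0: μ_1 = μ_2; H1: μ_1 ≠ μ_2 (Welch's two-sample t-test, two-sided).
t = (x̄_1 − x̄_2)/√(s_1²/n_1 + s_2²/n_2) = (27.4 − 32.3)/√(5.47²/9 + 2.98²/24) = -2.549
Welch–Satterthwaite df ≈ 9.84
Two-sided p-value ≈ 0.029
Since p ≈ 0.029 < α = 0.05, reject H0; the data support H1.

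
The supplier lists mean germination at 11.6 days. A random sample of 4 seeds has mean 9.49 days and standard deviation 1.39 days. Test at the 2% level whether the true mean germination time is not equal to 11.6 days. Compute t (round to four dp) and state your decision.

H0: μ = 11.6; H1: μ ≠ 11.6 (one-sample t-test, two-sided).
t = (x̄ − μ₀)/(s/√n) = (9.49 − 11.6)/(1.39/√4) = -3.0360
df = n − 1 = 3
Two-sided p-value ≈ 0.0560
Since p ≈ 0.0560 > α = 0.02, fail to reject H0; the evidence is not statistically significant.

t = -3.0360; fail to reject H0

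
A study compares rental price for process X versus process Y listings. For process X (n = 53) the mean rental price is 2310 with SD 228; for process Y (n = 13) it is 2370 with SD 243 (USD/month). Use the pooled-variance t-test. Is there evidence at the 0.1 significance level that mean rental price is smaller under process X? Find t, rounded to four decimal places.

-0.8396

Let group 1 = process X, group 2 = process Y. H0: μ_1 = μ_2; H1: μ_1 < μ_2 (two-sample pooled-variance t-test, left-tailed).
s_p² = [(53−1)·228² + (13−1)·243²]/(53+13−2) = 53308.7
t = (2310 − 2370)/√[53308.7·(1/53 + 1/13)] = -0.8396
df = n₁ + n₂ − 2 = 64
p-value = P(T ≤ -0.8396) ≈ 0.2021
Since p ≈ 0.2021 > α = 0.1, fail to reject H0; the data do not provide sufficient evidence against H0.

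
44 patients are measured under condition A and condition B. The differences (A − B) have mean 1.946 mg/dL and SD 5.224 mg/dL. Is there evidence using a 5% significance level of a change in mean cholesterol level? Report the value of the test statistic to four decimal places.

2.4710

H0: μ_d = 0; H1: μ_d ≠ 0 (paired t-test on the differences, two-sided).
t = d̄/(s_d/√n) = 1.946/(5.224/√44) = 2.4710
df = n − 1 = 43
Two-sided p-value ≈ 0.018
Since p ≈ 0.018 < α = 0.05, reject H0; the evidence is statistically significant.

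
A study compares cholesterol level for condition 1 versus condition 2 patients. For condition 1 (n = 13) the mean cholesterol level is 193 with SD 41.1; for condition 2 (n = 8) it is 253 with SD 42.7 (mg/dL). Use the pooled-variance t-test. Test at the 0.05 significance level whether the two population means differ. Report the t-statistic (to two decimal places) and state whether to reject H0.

t = -3.20; reject H0

Let group 1 = condition 1, group 2 = condition 2. H0: μ_1 = μ_2; H1: μ_1 ≠ μ_2 (two-sample pooled-variance t-test, two-sided).
s_p² = [(13−1)·41.1² + (8−1)·42.7²]/(13+8−2) = 1738.61
t = (193 − 253)/√[1738.61·(1/13 + 1/8)] = -3.20
df = n₁ + n₂ − 2 = 19
Two-sided p-value ≈ 0.005
Since p ≈ 0.005 < α = 0.05, reject H0; the data support H1.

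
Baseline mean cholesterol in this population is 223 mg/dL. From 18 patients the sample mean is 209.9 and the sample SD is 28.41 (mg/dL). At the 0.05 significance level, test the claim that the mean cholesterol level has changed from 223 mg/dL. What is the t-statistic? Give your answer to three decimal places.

-1.956

H0: μ = 223; H1: μ ≠ 223 (one-sample t-test, two-sided).
t = (x̄ − μ₀)/(s/√n) = (209.9 − 223)/(28.41/√18) = -1.956
df = n − 1 = 17
Two-sided p-value ≈ 0.067
Since p ≈ 0.067 > α = 0.05, fail to reject H0; the data do not provide sufficient evidence against H0.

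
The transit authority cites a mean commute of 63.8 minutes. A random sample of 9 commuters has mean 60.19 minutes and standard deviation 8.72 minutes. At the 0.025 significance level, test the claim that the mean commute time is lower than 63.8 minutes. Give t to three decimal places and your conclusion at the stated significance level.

t = -1.242; fail to reject H0

H0: μ = 63.8; H1: μ < 63.8 (one-sample t-test, left-tailed).
t = (x̄ − μ₀)/(s/√n) = (60.19 − 63.8)/(8.72/√9) = -1.242
df = n − 1 = 8
p-value = P(T ≤ -1.242) ≈ 0.1247
Since p ≈ 0.1247 > α = 0.025, fail to reject H0; the evidence is not statistically significant.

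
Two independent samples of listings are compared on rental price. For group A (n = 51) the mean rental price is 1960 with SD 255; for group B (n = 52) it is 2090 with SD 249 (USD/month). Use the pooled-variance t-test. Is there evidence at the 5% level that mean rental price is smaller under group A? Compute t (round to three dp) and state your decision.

Let group 1 = group A, group 2 = group B. H0: μ_1 = μ_2; H1: μ_1 < μ_2 (two-sample pooled-variance t-test, left-tailed).
s_p² = [(51−1)·255² + (52−1)·249²]/(51+52−2) = 63498
t = (1960 − 2090)/√[63498·(1/51 + 1/52)] = -2.618
df = n₁ + n₂ − 2 = 101
p-value = P(T ≤ -2.618) ≈ 0.005
Since p ≈ 0.005 < α = 0.05, reject H0; the data support H1.

t = -2.618; reject H0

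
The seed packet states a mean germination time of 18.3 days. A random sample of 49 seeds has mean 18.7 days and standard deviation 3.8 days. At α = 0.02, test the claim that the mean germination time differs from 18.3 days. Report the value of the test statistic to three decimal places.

0.737

H0: μ = 18.3; H1: μ ≠ 18.3 (one-sample t-test, two-sided).
t = (x̄ − μ₀)/(s/√n) = (18.7 − 18.3)/(3.8/√49) = 0.737
df = n − 1 = 48
Two-sided p-value ≈ 0.465
Since p ≈ 0.465 > α = 0.02, fail to reject H0; the evidence is not statistically significant.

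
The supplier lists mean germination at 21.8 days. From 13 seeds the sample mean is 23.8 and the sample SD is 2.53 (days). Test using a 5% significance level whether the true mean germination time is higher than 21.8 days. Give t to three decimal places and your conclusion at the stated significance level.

H0: μ = 21.8; H1: μ > 21.8 (one-sample t-test, right-tailed).
t = (x̄ − μ₀)/(s/√n) = (23.8 − 21.8)/(2.53/√13) = 2.850
df = n − 1 = 12
p-value = P(T ≥ 2.850) ≈ 0.0073
Since p ≈ 0.0073 < α = 0.05, reject H0; the data support H1.

t = 2.850; reject H0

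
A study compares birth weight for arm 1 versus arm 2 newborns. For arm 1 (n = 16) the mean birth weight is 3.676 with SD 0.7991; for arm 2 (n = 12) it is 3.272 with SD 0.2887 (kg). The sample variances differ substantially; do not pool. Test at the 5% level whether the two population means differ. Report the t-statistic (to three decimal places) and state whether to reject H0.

Let group 1 = arm 1, group 2 = arm 2. H0: μ_1 = μ_2; H1: μ_1 ≠ μ_2 (Welch's two-sample t-test, two-sided).
t = (x̄_1 − x̄_2)/√(s_1²/n_1 + s_2²/n_2) = (3.676 − 3.272)/√(0.7991²/16 + 0.2887²/12) = 1.866
Welch–Satterthwaite df ≈ 19.86
Two-sided p-value ≈ 0.077
Since p ≈ 0.077 > α = 0.05, fail to reject H0; the evidence is not statistically significant.

t = 1.866; fail to reject H0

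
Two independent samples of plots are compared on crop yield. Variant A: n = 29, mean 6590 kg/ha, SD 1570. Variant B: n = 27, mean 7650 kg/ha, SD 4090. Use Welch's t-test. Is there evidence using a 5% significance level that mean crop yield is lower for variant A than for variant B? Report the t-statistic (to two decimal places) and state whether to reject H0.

Let group 1 = variant A, group 2 = variant B. H0: μ_1 = μ_2; H1: μ_1 < μ_2 (Welch's two-sample t-test, left-tailed).
t = (x̄_1 − x̄_2)/√(s_1²/n_1 + s_2²/n_2) = (6590 − 7650)/√(1570²/29 + 4090²/27) = -1.26
Welch–Satterthwaite df ≈ 33.05
p-value = P(T ≤ -1.26) ≈ 0.1077
Since p ≈ 0.1077 > α = 0.05, fail to reject H0; the evidence is not statistically significant.

t = -1.26; fail to reject H0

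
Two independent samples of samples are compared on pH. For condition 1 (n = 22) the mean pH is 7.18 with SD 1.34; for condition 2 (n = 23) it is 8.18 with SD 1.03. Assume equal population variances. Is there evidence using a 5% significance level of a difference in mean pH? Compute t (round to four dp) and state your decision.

t = -2.8143; reject H0

Let group 1 = condition 1, group 2 = condition 2. H0: μ_1 = μ_2; H1: μ_1 ≠ μ_2 (two-sample pooled-variance t-test, two-sided).
s_p² = [(22−1)·1.34² + (23−1)·1.03²]/(22+23−2) = 1.41971
t = (7.18 − 8.18)/√[1.41971·(1/22 + 1/23)] = -2.8143
df = n₁ + n₂ − 2 = 43
Two-sided p-value ≈ 0.007
Since p ≈ 0.007 < α = 0.05, reject H0; the data support H1.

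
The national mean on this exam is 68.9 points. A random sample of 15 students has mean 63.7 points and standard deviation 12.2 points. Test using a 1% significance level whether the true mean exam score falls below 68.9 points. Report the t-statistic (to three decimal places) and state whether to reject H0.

t = -1.651; fail to reject H0

H0: μ = 68.9; H1: μ < 68.9 (one-sample t-test, left-tailed).
t = (x̄ − μ₀)/(s/√n) = (63.7 − 68.9)/(12.2/√15) = -1.651
df = n − 1 = 14
p-value = P(T ≤ -1.651) ≈ 0.0605
Since p ≈ 0.0605 > α = 0.01, fail to reject H0; the evidence is not statistically significant.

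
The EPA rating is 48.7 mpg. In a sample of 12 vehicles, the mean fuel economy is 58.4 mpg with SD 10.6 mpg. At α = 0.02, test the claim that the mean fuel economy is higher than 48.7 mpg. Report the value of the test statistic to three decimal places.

3.170

H0: μ = 48.7; H1: μ > 48.7 (one-sample t-test, right-tailed).
t = (x̄ − μ₀)/(s/√n) = (58.4 − 48.7)/(10.6/√12) = 3.170
df = n − 1 = 11
p-value = P(T ≥ 3.170) ≈ 0.004
Since p ≈ 0.004 < α = 0.02, reject H0; the data support H1.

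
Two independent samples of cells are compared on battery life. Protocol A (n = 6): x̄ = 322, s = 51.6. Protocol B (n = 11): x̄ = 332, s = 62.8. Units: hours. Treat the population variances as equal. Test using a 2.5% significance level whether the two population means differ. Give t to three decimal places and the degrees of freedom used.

Let group 1 = protocol A, group 2 = protocol B. H0: μ_1 = μ_2; H1: μ_1 ≠ μ_2 (two-sample pooled-variance t-test, two-sided).
s_p² = [(6−1)·51.6² + (11−1)·62.8²]/(6+11−2) = 3516.75
t = (322 − 332)/√[3516.75·(1/6 + 1/11)] = -0.332
df = n₁ + n₂ − 2 = 15
Two-sided p-value ≈ 0.744
Since p ≈ 0.744 > α = 0.025, fail to reject H0; the data do not provide sufficient evidence against H0.

t = -0.332, df = 15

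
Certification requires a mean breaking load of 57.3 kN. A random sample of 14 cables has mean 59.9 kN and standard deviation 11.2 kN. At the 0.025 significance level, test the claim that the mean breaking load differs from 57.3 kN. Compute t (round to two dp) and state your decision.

t = 0.87; fail to reject H0

H0: μ = 57.3; H1: μ ≠ 57.3 (one-sample t-test, two-sided).
t = (x̄ − μ₀)/(s/√n) = (59.9 − 57.3)/(11.2/√14) = 0.87
df = n − 1 = 13
Two-sided p-value ≈ 0.4008
Since p ≈ 0.4008 > α = 0.025, fail to reject H0; the evidence is not statistically significant.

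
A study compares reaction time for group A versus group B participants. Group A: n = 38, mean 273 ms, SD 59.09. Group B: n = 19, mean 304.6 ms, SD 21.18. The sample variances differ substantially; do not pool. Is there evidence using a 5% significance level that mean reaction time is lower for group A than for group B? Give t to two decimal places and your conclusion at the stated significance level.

t = -2.94; reject H0

Let group 1 = group A, group 2 = group B. H0: μ_1 = μ_2; H1: μ_1 < μ_2 (Welch's two-sample t-test, left-tailed).
t = (x̄_1 − x̄_2)/√(s_1²/n_1 + s_2²/n_2) = (273 − 304.6)/√(59.09²/38 + 21.18²/19) = -2.94
Welch–Satterthwaite df ≈ 51.47
p-value = P(T ≤ -2.94) ≈ 0.0025
Since p ≈ 0.0025 < α = 0.05, reject H0; the data support H1.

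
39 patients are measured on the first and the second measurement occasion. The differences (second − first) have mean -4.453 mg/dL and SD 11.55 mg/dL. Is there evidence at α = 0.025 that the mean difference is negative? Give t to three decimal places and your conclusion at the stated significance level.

t = -2.408; reject H0

H0: μ_d = 0; H1: μ_d < 0 (paired t-test on the differences, left-tailed).
t = d̄/(s_d/√n) = -4.453/(11.55/√39) = -2.408
df = n − 1 = 38
p-value = P(T ≤ -2.408) ≈ 0.011
Since p ≈ 0.011 < α = 0.025, reject H0; the data support H1.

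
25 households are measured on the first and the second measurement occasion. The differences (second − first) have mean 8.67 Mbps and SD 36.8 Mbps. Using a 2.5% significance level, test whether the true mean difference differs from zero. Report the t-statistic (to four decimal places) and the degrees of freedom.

t = 1.1780, df = 24

H0: μ_d = 0; H1: μ_d ≠ 0 (paired t-test on the differences, two-sided).
t = d̄/(s_d/√n) = 8.67/(36.8/√25) = 1.1780
df = n − 1 = 24
Two-sided p-value ≈ 0.2503
Since p ≈ 0.2503 > α = 0.025, fail to reject H0; the data do not provide sufficient evidence against H0.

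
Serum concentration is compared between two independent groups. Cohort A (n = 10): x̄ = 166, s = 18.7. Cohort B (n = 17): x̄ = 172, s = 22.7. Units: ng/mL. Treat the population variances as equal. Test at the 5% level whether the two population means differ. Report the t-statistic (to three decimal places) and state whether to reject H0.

Let group 1 = cohort A, group 2 = cohort B. H0: μ_1 = μ_2; H1: μ_1 ≠ μ_2 (two-sample pooled-variance t-test, two-sided).
s_p² = [(10−1)·18.7² + (17−1)·22.7²]/(10+17−2) = 455.674
t = (166 − 172)/√[455.674·(1/10 + 1/17)] = -0.705
df = n₁ + n₂ − 2 = 25
Two-sided p-value ≈ 0.4872
Since p ≈ 0.4872 > α = 0.05, fail to reject H0; the data do not provide sufficient evidence against H0.

t = -0.705; fail to reject H0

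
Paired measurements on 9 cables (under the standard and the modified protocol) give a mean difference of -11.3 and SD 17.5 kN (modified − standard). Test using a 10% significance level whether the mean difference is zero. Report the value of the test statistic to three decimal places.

H0: μ_d = 0; H1: μ_d ≠ 0 (paired t-test on the differences, two-sided).
t = d̄/(s_d/√n) = -11.3/(17.5/√9) = -1.937
df = n − 1 = 8
Two-sided p-value ≈ 0.0887
Since p ≈ 0.0887 < α = 0.1, reject H0; the data support H1.

-1.937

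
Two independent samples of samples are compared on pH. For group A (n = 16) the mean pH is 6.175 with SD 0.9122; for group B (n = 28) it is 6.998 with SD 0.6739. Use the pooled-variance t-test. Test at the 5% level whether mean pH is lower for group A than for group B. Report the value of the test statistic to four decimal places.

Let group 1 = group A, group 2 = group B. H0: μ_1 = μ_2; H1: μ_1 < μ_2 (two-sample pooled-variance t-test, left-tailed).
s_p² = [(16−1)·0.9122² + (28−1)·0.6739²]/(16+28−2) = 0.58913
t = (6.175 − 6.998)/√[0.58913·(1/16 + 1/28)] = -3.4214
df = n₁ + n₂ − 2 = 42
p-value = P(T ≤ -3.4214) ≈ 0.001
Since p ≈ 0.001 < α = 0.05, reject H0; the evidence is statistically significant.

-3.4214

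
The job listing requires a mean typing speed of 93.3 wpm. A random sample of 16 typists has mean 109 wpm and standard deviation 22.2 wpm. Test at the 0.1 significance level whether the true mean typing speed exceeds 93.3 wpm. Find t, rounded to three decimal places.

H0: μ = 93.3; H1: μ > 93.3 (one-sample t-test, right-tailed).
t = (x̄ − μ₀)/(s/√n) = (109 − 93.3)/(22.2/√16) = 2.829
df = n − 1 = 15
p-value = P(T ≥ 2.829) ≈ 0.0063
Since p ≈ 0.0063 < α = 0.1, reject H0; the evidence is statistically significant.

2.829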